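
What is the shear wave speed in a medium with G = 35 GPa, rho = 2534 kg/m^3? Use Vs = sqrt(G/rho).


Convert G to Pa: G = 35e9 Pa
Compute G/rho = 35e9 / 2534 = 13812154.6961
Vs = sqrt(13812154.6961) = 3716.47 m/s

3716.47


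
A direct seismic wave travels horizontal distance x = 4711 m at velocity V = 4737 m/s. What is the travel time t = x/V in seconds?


t = x / V
= 4711 / 4737
= 0.9945 s

0.9945


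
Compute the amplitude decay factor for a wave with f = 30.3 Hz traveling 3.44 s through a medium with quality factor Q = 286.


pi*f*t/Q = pi*30.3*3.44/286 = 1.144946
A/A0 = exp(-1.144946) = 0.318241

0.318241


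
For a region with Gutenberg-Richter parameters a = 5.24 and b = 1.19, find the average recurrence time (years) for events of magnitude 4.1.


log10(N) = 5.24 - 1.19*4.1 = 0.361
N = 10^0.361 = 2.296149
T = 1/N = 1/2.296149 = 0.4355 years

0.4355


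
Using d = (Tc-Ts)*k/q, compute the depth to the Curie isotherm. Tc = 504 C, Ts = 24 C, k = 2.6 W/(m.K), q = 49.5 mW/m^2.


T_Curie - T_surf = 504 - 24 = 480 C
Convert q to W/m^2: 49.5 mW/m^2 = 0.0495 W/m^2
d = 480 * 2.6 / 0.0495 = 25212.12 m

25212.12


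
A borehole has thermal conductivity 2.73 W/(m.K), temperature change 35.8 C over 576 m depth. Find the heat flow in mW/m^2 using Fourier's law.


q = k * dT / dz * 1000
= 2.73 * 35.8 / 576 * 1000
= 0.169677 * 1000
= 169.6771 mW/m^2

169.6771


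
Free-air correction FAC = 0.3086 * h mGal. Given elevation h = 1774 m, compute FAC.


FAC = 0.3086 * h
= 0.3086 * 1774
= 547.4564 mGal

547.4564


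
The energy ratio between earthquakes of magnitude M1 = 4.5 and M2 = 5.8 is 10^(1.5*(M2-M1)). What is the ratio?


M2 - M1 = 5.8 - 4.5 = 1.3
1.5 * 1.3 = 1.95
ratio = 10^1.95 = 89.13

89.13


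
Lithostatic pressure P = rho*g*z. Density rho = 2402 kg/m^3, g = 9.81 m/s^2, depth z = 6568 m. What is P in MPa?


P = rho * g * z / 1e6
= 2402 * 9.81 * 6568 / 1e6
= 154765856.16 / 1e6
= 154.7659 MPa

154.7659


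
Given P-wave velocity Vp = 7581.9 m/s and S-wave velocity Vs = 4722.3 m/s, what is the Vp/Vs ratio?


Vp/Vs = 7581.9 / 4722.3
= 1.6056

1.6056


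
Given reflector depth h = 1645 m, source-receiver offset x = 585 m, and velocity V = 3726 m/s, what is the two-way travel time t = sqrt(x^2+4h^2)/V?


x^2 + 4h^2 = 585^2 + 4*1645^2 = 342225 + 10824100 = 11166325
sqrt(11166325) = 3341.6052
t = 3341.6052 / 3726 = 0.8968 s

0.8968


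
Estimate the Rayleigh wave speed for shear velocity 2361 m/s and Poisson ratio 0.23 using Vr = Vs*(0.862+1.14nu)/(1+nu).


Numerator factor = 0.862 + 1.14*0.23 = 1.1242
Denominator = 1 + 0.23 = 1.23
Vr = 2361 * 1.1242 / 1.23 = 2157.92 m/s

2157.92


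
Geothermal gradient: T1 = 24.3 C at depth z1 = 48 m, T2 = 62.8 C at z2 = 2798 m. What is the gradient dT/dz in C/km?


dT = 62.8 - 24.3 = 38.5 C
dz = 2798 - 48 = 2750 m
gradient = dT/dz * 1000 = 38.5/2750 * 1000 = 14.0 C/km

14.0


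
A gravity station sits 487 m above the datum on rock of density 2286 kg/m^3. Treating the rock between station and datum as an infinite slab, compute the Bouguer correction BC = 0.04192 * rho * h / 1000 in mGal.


BC = 0.04192 * rho * h / 1000
= 0.04192 * 2286 * 487 / 1000
= 46.6688 mGal

46.6688


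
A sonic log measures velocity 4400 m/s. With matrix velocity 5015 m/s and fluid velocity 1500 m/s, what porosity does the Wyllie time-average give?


1/V - 1/Vm = 1/4400 - 1/5015 = 2.787e-05
1/Vf - 1/Vm = 1/1500 - 1/5015 = 0.00046726
phi = 2.787e-05 / 0.00046726 = 0.0596

0.0596


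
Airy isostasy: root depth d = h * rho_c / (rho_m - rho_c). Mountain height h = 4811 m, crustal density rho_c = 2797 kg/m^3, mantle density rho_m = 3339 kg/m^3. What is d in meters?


rho_m - rho_c = 3339 - 2797 = 542
d = 4811 * 2797 / 542
= 13456367 / 542
= 24827.25 m

24827.25


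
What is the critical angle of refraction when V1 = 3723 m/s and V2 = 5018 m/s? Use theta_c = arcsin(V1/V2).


V1/V2 = 3723/5018 = 0.741929
theta_c = arcsin(0.741929) = 47.896 degrees

47.896


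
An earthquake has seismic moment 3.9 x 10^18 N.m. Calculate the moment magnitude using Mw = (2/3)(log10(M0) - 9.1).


log10(M0) = log10(3.9 x 10^18) = 18.5911
Mw = 2/3 * (18.5911 - 9.1)
= 2/3 * 9.4911
= 6.33

6.33


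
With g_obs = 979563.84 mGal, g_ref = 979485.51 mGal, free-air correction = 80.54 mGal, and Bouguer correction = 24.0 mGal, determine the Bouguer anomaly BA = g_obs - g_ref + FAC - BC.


BA = g_obs - g_ref + FAC - BC
= 979563.84 - 979485.51 + 80.54 - 24.0
= 134.87 mGal

134.87


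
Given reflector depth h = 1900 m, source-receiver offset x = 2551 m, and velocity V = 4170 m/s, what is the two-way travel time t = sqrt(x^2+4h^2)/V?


x^2 + 4h^2 = 2551^2 + 4*1900^2 = 6507601 + 14440000 = 20947601
sqrt(20947601) = 4576.8549
t = 4576.8549 / 4170 = 1.0976 s

1.0976


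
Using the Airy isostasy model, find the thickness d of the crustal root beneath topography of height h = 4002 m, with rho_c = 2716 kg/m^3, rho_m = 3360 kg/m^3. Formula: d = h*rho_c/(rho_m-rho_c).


rho_m - rho_c = 3360 - 2716 = 644
d = 4002 * 2716 / 644
= 10869432 / 644
= 16878.0 m

16878.0


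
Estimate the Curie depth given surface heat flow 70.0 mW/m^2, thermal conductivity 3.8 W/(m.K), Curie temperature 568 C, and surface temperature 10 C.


T_Curie - T_surf = 568 - 10 = 558 C
Convert q to W/m^2: 70.0 mW/m^2 = 0.07 W/m^2
d = 558 * 3.8 / 0.07 = 30291.43 m

30291.43


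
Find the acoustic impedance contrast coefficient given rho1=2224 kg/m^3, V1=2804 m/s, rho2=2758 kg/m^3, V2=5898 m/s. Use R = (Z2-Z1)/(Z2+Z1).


Z1 = 2224 * 2804 = 6236096
Z2 = 2758 * 5898 = 16266684
R = (16266684 - 6236096) / (16266684 + 6236096) = 10030588 / 22502780 = 0.4457

0.4457


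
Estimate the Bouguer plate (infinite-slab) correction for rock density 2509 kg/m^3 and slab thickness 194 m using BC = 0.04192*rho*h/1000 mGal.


BC = 0.04192 * rho * h / 1000
= 0.04192 * 2509 * 194 / 1000
= 20.4044 mGal

20.4044


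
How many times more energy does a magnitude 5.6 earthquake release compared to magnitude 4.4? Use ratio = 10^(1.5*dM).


M2 - M1 = 5.6 - 4.4 = 1.2
1.5 * 1.2 = 1.8
ratio = 10^1.8 = 63.1

63.1


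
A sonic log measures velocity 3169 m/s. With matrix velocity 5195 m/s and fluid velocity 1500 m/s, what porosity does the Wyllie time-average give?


1/V - 1/Vm = 1/3169 - 1/5195 = 0.00012306
1/Vf - 1/Vm = 1/1500 - 1/5195 = 0.00047417
phi = 0.00012306 / 0.00047417 = 0.2595

0.2595


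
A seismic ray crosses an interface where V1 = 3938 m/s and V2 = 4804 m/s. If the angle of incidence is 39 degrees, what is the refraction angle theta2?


sin(theta1) = sin(39 deg) = 0.62932
sin(theta2) = V2/V1 * sin(theta1) = 4804/3938 * 0.62932 = 0.767713
theta2 = arcsin(0.767713) = 50.149 degrees

50.149


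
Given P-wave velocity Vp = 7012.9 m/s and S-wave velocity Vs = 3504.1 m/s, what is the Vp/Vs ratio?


Vp/Vs = 7012.9 / 3504.1
= 2.0013

2.0013


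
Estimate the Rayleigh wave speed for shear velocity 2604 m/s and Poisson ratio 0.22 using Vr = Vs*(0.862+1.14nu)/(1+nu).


Numerator factor = 0.862 + 1.14*0.22 = 1.1128
Denominator = 1 + 0.22 = 1.22
Vr = 2604 * 1.1128 / 1.22 = 2375.19 m/s

2375.19


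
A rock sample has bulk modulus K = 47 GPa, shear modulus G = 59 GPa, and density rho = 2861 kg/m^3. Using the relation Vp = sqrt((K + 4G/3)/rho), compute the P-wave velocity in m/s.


First compute the effective modulus:
K + 4G/3 = 47e9 + 4*59e9/3 = 125666666666.67 Pa
Then divide by density:
125666666666.67 / 2861 = 43924035.8849 Pa/(kg/m^3)
Take the square root:
Vp = sqrt(43924035.8849) = 6627.52 m/s

6627.52


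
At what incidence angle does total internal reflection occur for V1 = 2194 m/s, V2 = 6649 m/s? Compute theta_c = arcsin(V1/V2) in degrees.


V1/V2 = 2194/6649 = 0.329974
theta_c = arcsin(0.329974) = 19.2672 degrees

19.2672


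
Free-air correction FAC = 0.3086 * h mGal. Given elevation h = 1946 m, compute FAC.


FAC = 0.3086 * h
= 0.3086 * 1946
= 600.5356 mGal

600.5356


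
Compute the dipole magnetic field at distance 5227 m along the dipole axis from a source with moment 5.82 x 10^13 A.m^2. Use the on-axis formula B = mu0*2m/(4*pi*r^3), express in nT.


m = 5.82 x 10^13 = 58200000000000 A.m^2
2m = 116400000000000 A.m^2
r^3 = 5227^3 = 142809632083
B = (4pi*10^-7) * 116400000000000 / (4*pi * 142809632083) * 1e9
= 146272553.951141 / 1794598764055.26 * 1e9
= 81507.1073 nT

81507.1073


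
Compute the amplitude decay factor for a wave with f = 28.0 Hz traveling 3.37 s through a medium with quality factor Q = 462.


pi*f*t/Q = pi*28.0*3.37/462 = 0.641646
A/A0 = exp(-0.641646) = 0.526425

0.526425


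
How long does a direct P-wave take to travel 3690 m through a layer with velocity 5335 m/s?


t = x / V
= 3690 / 5335
= 0.6917 s

0.6917


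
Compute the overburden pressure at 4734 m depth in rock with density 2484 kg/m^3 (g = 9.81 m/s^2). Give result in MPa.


P = rho * g * z / 1e6
= 2484 * 9.81 * 4734 / 1e6
= 115358301.36 / 1e6
= 115.3583 MPa

115.3583


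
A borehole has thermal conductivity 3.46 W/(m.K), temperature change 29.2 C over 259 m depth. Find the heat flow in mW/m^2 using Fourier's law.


q = k * dT / dz * 1000
= 3.46 * 29.2 / 259 * 1000
= 0.390085 * 1000
= 390.0849 mW/m^2

390.0849


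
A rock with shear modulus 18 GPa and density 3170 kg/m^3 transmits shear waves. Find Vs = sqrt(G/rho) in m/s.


Convert G to Pa: G = 18e9 Pa
Compute G/rho = 18e9 / 3170 = 5678233.4385
Vs = sqrt(5678233.4385) = 2382.9 m/s

2382.9


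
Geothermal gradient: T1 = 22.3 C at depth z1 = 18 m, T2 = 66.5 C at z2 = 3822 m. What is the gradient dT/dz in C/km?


dT = 66.5 - 22.3 = 44.2 C
dz = 3822 - 18 = 3804 m
gradient = dT/dz * 1000 = 44.2/3804 * 1000 = 11.6193 C/km

11.6193


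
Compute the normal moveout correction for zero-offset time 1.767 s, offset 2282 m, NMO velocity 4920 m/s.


x/Vnmo = 2282/4920 = 0.463821
(x/Vnmo)^2 = 0.21513
t0^2 = 3.122289
sqrt(3.122289 + 0.21513) = 1.82686
dt = 1.82686 - 1.767 = 0.05986

0.05986


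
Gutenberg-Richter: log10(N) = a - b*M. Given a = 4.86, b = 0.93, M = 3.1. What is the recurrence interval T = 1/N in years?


log10(N) = 4.86 - 0.93*3.1 = 1.977
N = 10^1.977 = 94.841846
T = 1/N = 1/94.841846 = 0.0105 years

0.0105


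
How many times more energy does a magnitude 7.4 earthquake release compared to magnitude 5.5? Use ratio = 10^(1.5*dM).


M2 - M1 = 7.4 - 5.5 = 1.9
1.5 * 1.9 = 2.85
ratio = 10^2.85 = 707.95

707.95


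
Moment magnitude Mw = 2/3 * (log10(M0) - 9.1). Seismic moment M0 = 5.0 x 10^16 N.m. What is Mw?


log10(M0) = log10(5.0 x 10^16) = 16.699
Mw = 2/3 * (16.699 - 9.1)
= 2/3 * 7.599
= 5.07

5.07


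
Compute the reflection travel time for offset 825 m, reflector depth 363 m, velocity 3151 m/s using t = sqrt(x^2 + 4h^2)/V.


x^2 + 4h^2 = 825^2 + 4*363^2 = 680625 + 527076 = 1207701
sqrt(1207701) = 1098.9545
t = 1098.9545 / 3151 = 0.3488 s

0.3488


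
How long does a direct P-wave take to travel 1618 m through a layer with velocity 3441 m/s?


t = x / V
= 1618 / 3441
= 0.4702 s

0.4702


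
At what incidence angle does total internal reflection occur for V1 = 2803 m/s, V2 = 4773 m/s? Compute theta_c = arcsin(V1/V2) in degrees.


V1/V2 = 2803/4773 = 0.587262
theta_c = arcsin(0.587262) = 35.9629 degrees

35.9629


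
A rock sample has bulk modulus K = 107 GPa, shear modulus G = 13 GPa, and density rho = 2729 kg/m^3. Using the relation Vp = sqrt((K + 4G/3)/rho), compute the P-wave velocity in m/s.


First compute the effective modulus:
K + 4G/3 = 107e9 + 4*13e9/3 = 124333333333.33 Pa
Then divide by density:
124333333333.33 / 2729 = 45560034.2006 Pa/(kg/m^3)
Take the square root:
Vp = sqrt(45560034.2006) = 6749.82 m/s

6749.82


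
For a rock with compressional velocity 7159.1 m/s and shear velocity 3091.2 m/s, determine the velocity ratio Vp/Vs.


Vp/Vs = 7159.1 / 3091.2
= 2.316

2.316


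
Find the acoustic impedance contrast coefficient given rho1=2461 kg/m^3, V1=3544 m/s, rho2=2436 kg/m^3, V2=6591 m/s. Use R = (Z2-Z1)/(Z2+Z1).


Z1 = 2461 * 3544 = 8721784
Z2 = 2436 * 6591 = 16055676
R = (16055676 - 8721784) / (16055676 + 8721784) = 7333892 / 24777460 = 0.296

0.296


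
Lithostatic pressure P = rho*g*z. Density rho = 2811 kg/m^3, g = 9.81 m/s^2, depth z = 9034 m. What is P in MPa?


P = rho * g * z / 1e6
= 2811 * 9.81 * 9034 / 1e6
= 249120770.94 / 1e6
= 249.1208 MPa

249.1208


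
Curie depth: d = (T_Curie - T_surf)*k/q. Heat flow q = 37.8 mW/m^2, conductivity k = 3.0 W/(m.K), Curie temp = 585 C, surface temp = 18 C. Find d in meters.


T_Curie - T_surf = 585 - 18 = 567 C
Convert q to W/m^2: 37.8 mW/m^2 = 0.0378 W/m^2
d = 567 * 3.0 / 0.0378 = 45000.0 m

45000.0


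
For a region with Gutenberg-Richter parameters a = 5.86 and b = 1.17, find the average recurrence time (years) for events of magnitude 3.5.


log10(N) = 5.86 - 1.17*3.5 = 1.765
N = 10^1.765 = 58.210322
T = 1/N = 1/58.210322 = 0.0172 years

0.0172


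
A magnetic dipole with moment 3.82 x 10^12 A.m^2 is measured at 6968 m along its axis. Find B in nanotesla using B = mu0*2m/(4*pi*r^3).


m = 3.82 x 10^12 = 3820000000000 A.m^2
2m = 7640000000000 A.m^2
r^3 = 6968^3 = 338317471232
B = (4pi*10^-7) * 7640000000000 / (4*pi * 338317471232) * 1e9
= 9600707.14937 / 4251422728814.11 * 1e9
= 2258.234 nT

2258.234


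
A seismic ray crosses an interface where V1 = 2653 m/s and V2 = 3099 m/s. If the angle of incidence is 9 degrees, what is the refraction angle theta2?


sin(theta1) = sin(9 deg) = 0.156434
sin(theta2) = V2/V1 * sin(theta1) = 3099/2653 * 0.156434 = 0.182733
theta2 = arcsin(0.182733) = 10.529 degrees

10.529


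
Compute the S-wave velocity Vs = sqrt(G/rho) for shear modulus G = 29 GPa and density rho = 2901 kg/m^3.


Convert G to Pa: G = 29e9 Pa
Compute G/rho = 29e9 / 2901 = 9996552.9128
Vs = sqrt(9996552.9128) = 3161.73 m/s

3161.73


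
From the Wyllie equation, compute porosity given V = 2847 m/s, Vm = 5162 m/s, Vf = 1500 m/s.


1/V - 1/Vm = 1/2847 - 1/5162 = 0.00015752
1/Vf - 1/Vm = 1/1500 - 1/5162 = 0.00047294
phi = 0.00015752 / 0.00047294 = 0.3331

0.3331


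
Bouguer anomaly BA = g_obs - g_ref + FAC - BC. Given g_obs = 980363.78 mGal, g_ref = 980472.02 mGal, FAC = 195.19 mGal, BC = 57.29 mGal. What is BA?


BA = g_obs - g_ref + FAC - BC
= 980363.78 - 980472.02 + 195.19 - 57.29
= 29.66 mGal

29.66


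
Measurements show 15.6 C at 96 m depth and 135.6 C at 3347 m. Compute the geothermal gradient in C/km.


dT = 135.6 - 15.6 = 120.0 C
dz = 3347 - 96 = 3251 m
gradient = dT/dz * 1000 = 120.0/3251 * 1000 = 36.9117 C/km

36.9117


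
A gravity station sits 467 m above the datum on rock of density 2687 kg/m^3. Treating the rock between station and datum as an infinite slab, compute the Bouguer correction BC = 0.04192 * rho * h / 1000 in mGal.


BC = 0.04192 * rho * h / 1000
= 0.04192 * 2687 * 467 / 1000
= 52.6024 mGal

52.6024


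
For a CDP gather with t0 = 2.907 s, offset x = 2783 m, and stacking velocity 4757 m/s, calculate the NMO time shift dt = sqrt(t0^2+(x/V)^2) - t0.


x/Vnmo = 2783/4757 = 0.585033
(x/Vnmo)^2 = 0.342263
t0^2 = 8.450649
sqrt(8.450649 + 0.342263) = 2.965284
dt = 2.965284 - 2.907 = 0.058284

0.058284


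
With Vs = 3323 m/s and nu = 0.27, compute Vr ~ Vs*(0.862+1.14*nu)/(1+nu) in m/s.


Numerator factor = 0.862 + 1.14*0.27 = 1.1698
Denominator = 1 + 0.27 = 1.27
Vr = 3323 * 1.1698 / 1.27 = 3060.82 m/s

3060.82


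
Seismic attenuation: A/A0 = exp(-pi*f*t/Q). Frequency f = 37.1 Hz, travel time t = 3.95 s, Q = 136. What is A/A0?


pi*f*t/Q = pi*37.1*3.95/136 = 3.385182
A/A0 = exp(-3.385182) = 0.033871

0.033871


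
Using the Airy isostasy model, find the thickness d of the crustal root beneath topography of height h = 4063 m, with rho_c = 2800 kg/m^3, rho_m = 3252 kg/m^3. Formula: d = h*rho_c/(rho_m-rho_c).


rho_m - rho_c = 3252 - 2800 = 452
d = 4063 * 2800 / 452
= 11376400 / 452
= 25169.03 m

25169.03


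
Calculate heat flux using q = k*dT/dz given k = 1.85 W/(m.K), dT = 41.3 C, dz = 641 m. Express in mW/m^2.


q = k * dT / dz * 1000
= 1.85 * 41.3 / 641 * 1000
= 0.119197 * 1000
= 119.1966 mW/m^2

119.1966


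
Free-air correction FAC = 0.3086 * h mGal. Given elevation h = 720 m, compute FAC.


FAC = 0.3086 * h
= 0.3086 * 720
= 222.192 mGal

222.192


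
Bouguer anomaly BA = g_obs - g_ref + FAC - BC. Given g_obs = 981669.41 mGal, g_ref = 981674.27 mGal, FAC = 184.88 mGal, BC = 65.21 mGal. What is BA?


BA = g_obs - g_ref + FAC - BC
= 981669.41 - 981674.27 + 184.88 - 65.21
= 114.81 mGal

114.81


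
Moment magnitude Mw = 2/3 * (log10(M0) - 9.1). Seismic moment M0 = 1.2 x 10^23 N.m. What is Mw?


log10(M0) = log10(1.2 x 10^23) = 23.0792
Mw = 2/3 * (23.0792 - 9.1)
= 2/3 * 13.9792
= 9.32

9.32


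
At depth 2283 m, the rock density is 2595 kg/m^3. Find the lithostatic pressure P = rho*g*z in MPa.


P = rho * g * z / 1e6
= 2595 * 9.81 * 2283 / 1e6
= 58118216.85 / 1e6
= 58.1182 MPa

58.1182


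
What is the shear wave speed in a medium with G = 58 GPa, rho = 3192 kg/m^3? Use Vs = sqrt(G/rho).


Convert G to Pa: G = 58e9 Pa
Compute G/rho = 58e9 / 3192 = 18170426.0652
Vs = sqrt(18170426.0652) = 4262.68 m/s

4262.68


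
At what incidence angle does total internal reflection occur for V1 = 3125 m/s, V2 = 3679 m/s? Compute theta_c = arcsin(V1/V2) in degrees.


V1/V2 = 3125/3679 = 0.849416
theta_c = arcsin(0.849416) = 58.1482 degrees

58.1482


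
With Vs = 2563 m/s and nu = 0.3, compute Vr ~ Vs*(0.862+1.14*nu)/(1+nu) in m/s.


Numerator factor = 0.862 + 1.14*0.3 = 1.204
Denominator = 1 + 0.3 = 1.3
Vr = 2563 * 1.204 / 1.3 = 2373.73 m/s

2373.73


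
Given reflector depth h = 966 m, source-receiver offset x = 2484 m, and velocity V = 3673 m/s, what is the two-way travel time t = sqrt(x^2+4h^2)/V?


x^2 + 4h^2 = 2484^2 + 4*966^2 = 6170256 + 3732624 = 9902880
sqrt(9902880) = 3146.8842
t = 3146.8842 / 3673 = 0.8568 s

0.8568


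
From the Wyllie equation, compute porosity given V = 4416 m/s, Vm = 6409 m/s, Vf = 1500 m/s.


1/V - 1/Vm = 1/4416 - 1/6409 = 7.042e-05
1/Vf - 1/Vm = 1/1500 - 1/6409 = 0.00051064
phi = 7.042e-05 / 0.00051064 = 0.1379

0.1379


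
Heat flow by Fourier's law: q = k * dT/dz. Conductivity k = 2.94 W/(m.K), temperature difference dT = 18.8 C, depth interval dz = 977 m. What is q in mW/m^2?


q = k * dT / dz * 1000
= 2.94 * 18.8 / 977 * 1000
= 0.056573 * 1000
= 56.5732 mW/m^2

56.5732


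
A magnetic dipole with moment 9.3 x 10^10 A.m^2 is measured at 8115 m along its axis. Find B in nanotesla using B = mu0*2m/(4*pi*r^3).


m = 9.3 x 10^10 = 93000000000 A.m^2
2m = 186000000000 A.m^2
r^3 = 8115^3 = 534398920875
B = (4pi*10^-7) * 186000000000 / (4*pi * 534398920875) * 1e9
= 233734.493427 / 6715454895628.85 * 1e9
= 34.8055 nT

34.8055


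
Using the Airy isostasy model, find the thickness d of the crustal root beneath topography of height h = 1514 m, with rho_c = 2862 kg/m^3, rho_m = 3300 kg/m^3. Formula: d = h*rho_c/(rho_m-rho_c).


rho_m - rho_c = 3300 - 2862 = 438
d = 1514 * 2862 / 438
= 4333068 / 438
= 9892.85 m

9892.85


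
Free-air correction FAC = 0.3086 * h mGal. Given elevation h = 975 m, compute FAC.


FAC = 0.3086 * h
= 0.3086 * 975
= 300.885 mGal

300.885


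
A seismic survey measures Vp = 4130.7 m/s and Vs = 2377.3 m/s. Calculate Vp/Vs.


Vp/Vs = 4130.7 / 2377.3
= 1.7376

1.7376


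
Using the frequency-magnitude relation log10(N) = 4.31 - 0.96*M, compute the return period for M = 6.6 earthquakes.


log10(N) = 4.31 - 0.96*6.6 = -2.026
N = 10^-2.026 = 0.009419
T = 1/N = 1/0.009419 = 106.1696 years

106.1696


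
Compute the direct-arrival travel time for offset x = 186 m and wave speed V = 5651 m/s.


t = x / V
= 186 / 5651
= 0.0329 s

0.0329


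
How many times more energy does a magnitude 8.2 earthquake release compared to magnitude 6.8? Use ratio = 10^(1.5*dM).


M2 - M1 = 8.2 - 6.8 = 1.4
1.5 * 1.4 = 2.1
ratio = 10^2.1 = 125.89

125.89


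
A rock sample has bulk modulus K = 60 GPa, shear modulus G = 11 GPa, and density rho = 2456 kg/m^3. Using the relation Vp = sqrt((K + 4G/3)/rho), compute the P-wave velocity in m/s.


First compute the effective modulus:
K + 4G/3 = 60e9 + 4*11e9/3 = 74666666666.67 Pa
Then divide by density:
74666666666.67 / 2456 = 30401737.2421 Pa/(kg/m^3)
Take the square root:
Vp = sqrt(30401737.2421) = 5513.78 m/s

5513.78


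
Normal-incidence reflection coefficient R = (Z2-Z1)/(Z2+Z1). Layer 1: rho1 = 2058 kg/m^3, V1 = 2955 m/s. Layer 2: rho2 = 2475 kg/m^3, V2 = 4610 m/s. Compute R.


Z1 = 2058 * 2955 = 6081390
Z2 = 2475 * 4610 = 11409750
R = (11409750 - 6081390) / (11409750 + 6081390) = 5328360 / 17491140 = 0.3046

0.3046


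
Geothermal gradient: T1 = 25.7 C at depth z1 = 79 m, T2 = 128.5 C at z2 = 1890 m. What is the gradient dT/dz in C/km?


dT = 128.5 - 25.7 = 102.8 C
dz = 1890 - 79 = 1811 m
gradient = dT/dz * 1000 = 102.8/1811 * 1000 = 56.7642 C/km

56.7642


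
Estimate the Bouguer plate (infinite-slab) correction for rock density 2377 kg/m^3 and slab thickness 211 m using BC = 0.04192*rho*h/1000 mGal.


BC = 0.04192 * rho * h / 1000
= 0.04192 * 2377 * 211 / 1000
= 21.0249 mGal

21.0249


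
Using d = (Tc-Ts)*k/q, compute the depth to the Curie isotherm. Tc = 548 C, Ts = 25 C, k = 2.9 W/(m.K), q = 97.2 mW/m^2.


T_Curie - T_surf = 548 - 25 = 523 C
Convert q to W/m^2: 97.2 mW/m^2 = 0.0972 W/m^2
d = 523 * 2.9 / 0.0972 = 15603.91 m

15603.91


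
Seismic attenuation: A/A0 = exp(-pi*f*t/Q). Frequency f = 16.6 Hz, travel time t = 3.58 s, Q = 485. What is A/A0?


pi*f*t/Q = pi*16.6*3.58/485 = 0.384946
A/A0 = exp(-0.384946) = 0.680488

0.680488


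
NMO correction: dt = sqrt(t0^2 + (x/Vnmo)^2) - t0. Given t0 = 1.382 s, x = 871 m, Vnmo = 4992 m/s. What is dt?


x/Vnmo = 871/4992 = 0.174479
(x/Vnmo)^2 = 0.030443
t0^2 = 1.909924
sqrt(1.909924 + 0.030443) = 1.392971
dt = 1.392971 - 1.382 = 0.010971

0.010971


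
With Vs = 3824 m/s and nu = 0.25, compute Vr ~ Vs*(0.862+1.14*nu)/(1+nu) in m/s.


Numerator factor = 0.862 + 1.14*0.25 = 1.147
Denominator = 1 + 0.25 = 1.25
Vr = 3824 * 1.147 / 1.25 = 3508.9 m/s

3508.9


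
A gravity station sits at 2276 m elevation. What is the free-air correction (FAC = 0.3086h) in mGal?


FAC = 0.3086 * h
= 0.3086 * 2276
= 702.3736 mGal

702.3736


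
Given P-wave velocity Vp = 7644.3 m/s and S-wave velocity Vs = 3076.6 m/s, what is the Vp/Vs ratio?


Vp/Vs = 7644.3 / 3076.6
= 2.4847

2.4847


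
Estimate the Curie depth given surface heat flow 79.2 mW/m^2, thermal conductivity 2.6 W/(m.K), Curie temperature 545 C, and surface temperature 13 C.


T_Curie - T_surf = 545 - 13 = 532 C
Convert q to W/m^2: 79.2 mW/m^2 = 0.0792 W/m^2
d = 532 * 2.6 / 0.0792 = 17464.65 m

17464.65


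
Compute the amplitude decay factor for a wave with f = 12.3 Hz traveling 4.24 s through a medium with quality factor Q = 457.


pi*f*t/Q = pi*12.3*4.24/457 = 0.358513
A/A0 = exp(-0.358513) = 0.698715

0.698715


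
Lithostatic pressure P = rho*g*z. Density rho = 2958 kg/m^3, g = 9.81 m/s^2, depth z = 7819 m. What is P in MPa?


P = rho * g * z / 1e6
= 2958 * 9.81 * 7819 / 1e6
= 226891585.62 / 1e6
= 226.8916 MPa

226.8916


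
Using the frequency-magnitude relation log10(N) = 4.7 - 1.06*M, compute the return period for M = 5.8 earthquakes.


log10(N) = 4.7 - 1.06*5.8 = -1.448
N = 10^-1.448 = 0.035645
T = 1/N = 1/0.035645 = 28.0543 years

28.0543


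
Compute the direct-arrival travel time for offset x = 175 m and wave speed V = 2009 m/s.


t = x / V
= 175 / 2009
= 0.0871 s

0.0871


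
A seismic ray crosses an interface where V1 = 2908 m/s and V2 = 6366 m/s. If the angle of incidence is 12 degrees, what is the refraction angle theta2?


sin(theta1) = sin(12 deg) = 0.207912
sin(theta2) = V2/V1 * sin(theta1) = 6366/2908 * 0.207912 = 0.455146
theta2 = arcsin(0.455146) = 27.0744 degrees

27.0744


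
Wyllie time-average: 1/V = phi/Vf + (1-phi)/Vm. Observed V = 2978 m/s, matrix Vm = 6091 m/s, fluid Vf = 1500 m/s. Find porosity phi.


1/V - 1/Vm = 1/2978 - 1/6091 = 0.00017162
1/Vf - 1/Vm = 1/1500 - 1/6091 = 0.00050249
phi = 0.00017162 / 0.00050249 = 0.3415

0.3415


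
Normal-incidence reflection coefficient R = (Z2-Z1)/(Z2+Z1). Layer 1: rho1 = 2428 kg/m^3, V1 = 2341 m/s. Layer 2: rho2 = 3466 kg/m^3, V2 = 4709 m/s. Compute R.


Z1 = 2428 * 2341 = 5683948
Z2 = 3466 * 4709 = 16321394
R = (16321394 - 5683948) / (16321394 + 5683948) = 10637446 / 22005342 = 0.4834

0.4834


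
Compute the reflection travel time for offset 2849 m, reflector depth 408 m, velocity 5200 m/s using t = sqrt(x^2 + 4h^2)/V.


x^2 + 4h^2 = 2849^2 + 4*408^2 = 8116801 + 665856 = 8782657
sqrt(8782657) = 2963.5548
t = 2963.5548 / 5200 = 0.5699 s

0.5699


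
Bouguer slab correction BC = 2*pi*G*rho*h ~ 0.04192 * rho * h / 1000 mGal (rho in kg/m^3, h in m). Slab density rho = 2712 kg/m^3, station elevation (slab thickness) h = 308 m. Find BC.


BC = 0.04192 * rho * h / 1000
= 0.04192 * 2712 * 308 / 1000
= 35.0156 mGal

35.0156


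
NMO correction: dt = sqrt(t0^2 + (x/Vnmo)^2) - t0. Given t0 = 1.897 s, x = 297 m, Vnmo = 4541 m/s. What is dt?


x/Vnmo = 297/4541 = 0.065404
(x/Vnmo)^2 = 0.004278
t0^2 = 3.598609
sqrt(3.598609 + 0.004278) = 1.898127
dt = 1.898127 - 1.897 = 0.001127

0.001127


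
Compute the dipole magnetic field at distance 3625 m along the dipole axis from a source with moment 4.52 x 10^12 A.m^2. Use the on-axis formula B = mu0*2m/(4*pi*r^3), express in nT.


m = 4.52 x 10^12 = 4520000000000 A.m^2
2m = 9040000000000 A.m^2
r^3 = 3625^3 = 47634765625
B = (4pi*10^-7) * 9040000000000 / (4*pi * 47634765625) * 1e9
= 11359999.035381 / 598596118971.89 * 1e9
= 18977.7359 nT

18977.7359


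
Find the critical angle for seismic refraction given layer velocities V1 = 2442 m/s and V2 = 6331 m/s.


V1/V2 = 2442/6331 = 0.385721
theta_c = arcsin(0.385721) = 22.6885 degrees

22.6885


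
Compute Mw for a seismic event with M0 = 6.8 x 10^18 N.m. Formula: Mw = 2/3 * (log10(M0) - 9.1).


log10(M0) = log10(6.8 x 10^18) = 18.8325
Mw = 2/3 * (18.8325 - 9.1)
= 2/3 * 9.7325
= 6.49

6.49


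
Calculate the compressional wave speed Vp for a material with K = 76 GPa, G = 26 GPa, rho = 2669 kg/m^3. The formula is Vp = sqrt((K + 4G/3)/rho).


First compute the effective modulus:
K + 4G/3 = 76e9 + 4*26e9/3 = 110666666666.67 Pa
Then divide by density:
110666666666.67 / 2669 = 41463719.2457 Pa/(kg/m^3)
Take the square root:
Vp = sqrt(41463719.2457) = 6439.23 m/s

6439.23


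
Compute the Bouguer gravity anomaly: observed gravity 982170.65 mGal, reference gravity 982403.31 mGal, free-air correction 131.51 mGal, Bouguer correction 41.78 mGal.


BA = g_obs - g_ref + FAC - BC
= 982170.65 - 982403.31 + 131.51 - 41.78
= -142.93 mGal

-142.93


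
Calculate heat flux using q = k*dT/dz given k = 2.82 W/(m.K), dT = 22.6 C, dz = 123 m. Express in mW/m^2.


q = k * dT / dz * 1000
= 2.82 * 22.6 / 123 * 1000
= 0.518146 * 1000
= 518.1463 mW/m^2

518.1463


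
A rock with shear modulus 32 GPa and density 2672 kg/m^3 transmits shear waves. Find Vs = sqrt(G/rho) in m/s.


Convert G to Pa: G = 32e9 Pa
Compute G/rho = 32e9 / 2672 = 11976047.9042
Vs = sqrt(11976047.9042) = 3460.64 m/s

3460.64


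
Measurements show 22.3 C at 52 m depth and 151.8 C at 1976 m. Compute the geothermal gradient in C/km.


dT = 151.8 - 22.3 = 129.5 C
dz = 1976 - 52 = 1924 m
gradient = dT/dz * 1000 = 129.5/1924 * 1000 = 67.3077 C/km

67.3077


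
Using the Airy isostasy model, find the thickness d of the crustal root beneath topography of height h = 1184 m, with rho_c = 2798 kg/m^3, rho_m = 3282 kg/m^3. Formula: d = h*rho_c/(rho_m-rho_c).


rho_m - rho_c = 3282 - 2798 = 484
d = 1184 * 2798 / 484
= 3312832 / 484
= 6844.69 m

6844.69


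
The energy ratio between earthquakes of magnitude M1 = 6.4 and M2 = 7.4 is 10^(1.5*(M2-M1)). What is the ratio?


M2 - M1 = 7.4 - 6.4 = 1.0
1.5 * 1.0 = 1.5
ratio = 10^1.5 = 31.62

31.62


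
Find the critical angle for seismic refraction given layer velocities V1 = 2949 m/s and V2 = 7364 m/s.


V1/V2 = 2949/7364 = 0.400462
theta_c = arcsin(0.400462) = 23.607 degrees

23.607


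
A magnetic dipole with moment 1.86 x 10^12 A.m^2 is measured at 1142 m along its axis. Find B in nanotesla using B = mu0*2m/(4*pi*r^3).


m = 1.86 x 10^12 = 1860000000000 A.m^2
2m = 3720000000000 A.m^2
r^3 = 1142^3 = 1489355288
B = (4pi*10^-7) * 3720000000000 / (4*pi * 1489355288) * 1e9
= 4674689.868542 / 18715790525.46 * 1e9
= 249772.5042 nT

249772.5042


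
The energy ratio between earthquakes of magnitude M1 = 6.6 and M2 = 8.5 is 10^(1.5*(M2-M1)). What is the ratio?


M2 - M1 = 8.5 - 6.6 = 1.9
1.5 * 1.9 = 2.85
ratio = 10^2.85 = 707.95

707.95


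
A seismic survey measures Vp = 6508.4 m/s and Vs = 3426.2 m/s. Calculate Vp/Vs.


Vp/Vs = 6508.4 / 3426.2
= 1.8996

1.8996


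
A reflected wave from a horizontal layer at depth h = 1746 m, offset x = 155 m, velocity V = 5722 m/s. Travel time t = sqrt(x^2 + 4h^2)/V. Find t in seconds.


x^2 + 4h^2 = 155^2 + 4*1746^2 = 24025 + 12194064 = 12218089
sqrt(12218089) = 3495.4383
t = 3495.4383 / 5722 = 0.6109 s

0.6109


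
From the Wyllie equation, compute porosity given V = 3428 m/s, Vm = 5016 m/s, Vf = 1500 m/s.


1/V - 1/Vm = 1/3428 - 1/5016 = 9.235e-05
1/Vf - 1/Vm = 1/1500 - 1/5016 = 0.0004673
phi = 9.235e-05 / 0.0004673 = 0.1976

0.1976


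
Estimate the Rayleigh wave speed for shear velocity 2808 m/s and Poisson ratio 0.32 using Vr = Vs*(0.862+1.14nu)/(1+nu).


Numerator factor = 0.862 + 1.14*0.32 = 1.2268
Denominator = 1 + 0.32 = 1.32
Vr = 2808 * 1.2268 / 1.32 = 2609.74 m/s

2609.74


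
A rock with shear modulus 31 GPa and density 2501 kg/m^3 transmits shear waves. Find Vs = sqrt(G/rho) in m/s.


Convert G to Pa: G = 31e9 Pa
Compute G/rho = 31e9 / 2501 = 12395041.9832
Vs = sqrt(12395041.9832) = 3520.66 m/s

3520.66


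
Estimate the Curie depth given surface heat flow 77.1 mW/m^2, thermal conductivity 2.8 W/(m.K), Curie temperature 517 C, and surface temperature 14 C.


T_Curie - T_surf = 517 - 14 = 503 C
Convert q to W/m^2: 77.1 mW/m^2 = 0.0771 W/m^2
d = 503 * 2.8 / 0.0771 = 18267.19 m

18267.19


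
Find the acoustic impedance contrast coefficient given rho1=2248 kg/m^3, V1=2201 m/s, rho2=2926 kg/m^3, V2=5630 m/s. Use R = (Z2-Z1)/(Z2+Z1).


Z1 = 2248 * 2201 = 4947848
Z2 = 2926 * 5630 = 16473380
R = (16473380 - 4947848) / (16473380 + 4947848) = 11525532 / 21421228 = 0.538

0.538


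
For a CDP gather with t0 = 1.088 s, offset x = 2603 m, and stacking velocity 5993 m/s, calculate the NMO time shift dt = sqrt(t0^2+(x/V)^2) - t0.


x/Vnmo = 2603/5993 = 0.43434
(x/Vnmo)^2 = 0.188651
t0^2 = 1.183744
sqrt(1.183744 + 0.188651) = 1.171493
dt = 1.171493 - 1.088 = 0.083493

0.083493


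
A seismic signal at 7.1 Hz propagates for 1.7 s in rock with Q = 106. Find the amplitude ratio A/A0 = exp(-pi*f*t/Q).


pi*f*t/Q = pi*7.1*1.7/106 = 0.357727
A/A0 = exp(-0.357727) = 0.699264

0.699264


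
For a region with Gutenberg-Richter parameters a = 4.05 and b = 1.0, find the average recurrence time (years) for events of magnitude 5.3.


log10(N) = 4.05 - 1.0*5.3 = -1.25
N = 10^-1.25 = 0.056234
T = 1/N = 1/0.056234 = 17.7828 years

17.7828


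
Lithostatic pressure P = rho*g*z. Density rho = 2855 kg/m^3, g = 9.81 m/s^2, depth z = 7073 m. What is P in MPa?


P = rho * g * z / 1e6
= 2855 * 9.81 * 7073 / 1e6
= 198097401.15 / 1e6
= 198.0974 MPa

198.0974


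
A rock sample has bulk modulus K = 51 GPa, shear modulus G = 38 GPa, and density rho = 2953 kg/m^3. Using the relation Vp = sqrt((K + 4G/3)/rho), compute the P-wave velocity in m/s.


First compute the effective modulus:
K + 4G/3 = 51e9 + 4*38e9/3 = 101666666666.67 Pa
Then divide by density:
101666666666.67 / 2953 = 34428265.0412 Pa/(kg/m^3)
Take the square root:
Vp = sqrt(34428265.0412) = 5867.56 m/s

5867.56


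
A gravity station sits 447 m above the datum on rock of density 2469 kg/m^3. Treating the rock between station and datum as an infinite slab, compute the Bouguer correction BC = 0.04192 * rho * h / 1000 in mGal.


BC = 0.04192 * rho * h / 1000
= 0.04192 * 2469 * 447 / 1000
= 46.2647 mGal

46.2647


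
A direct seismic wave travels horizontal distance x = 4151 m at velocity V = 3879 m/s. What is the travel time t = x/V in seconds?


t = x / V
= 4151 / 3879
= 1.0701 s

1.0701


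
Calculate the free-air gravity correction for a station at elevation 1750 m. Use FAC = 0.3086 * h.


FAC = 0.3086 * h
= 0.3086 * 1750
= 540.05 mGal

540.05


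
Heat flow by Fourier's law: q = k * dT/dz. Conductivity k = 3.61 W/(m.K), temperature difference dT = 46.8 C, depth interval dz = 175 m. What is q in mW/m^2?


q = k * dT / dz * 1000
= 3.61 * 46.8 / 175 * 1000
= 0.965417 * 1000
= 965.4171 mW/m^2

965.4171


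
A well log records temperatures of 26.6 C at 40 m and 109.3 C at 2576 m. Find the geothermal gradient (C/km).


dT = 109.3 - 26.6 = 82.7 C
dz = 2576 - 40 = 2536 m
gradient = dT/dz * 1000 = 82.7/2536 * 1000 = 32.6104 C/km

32.6104


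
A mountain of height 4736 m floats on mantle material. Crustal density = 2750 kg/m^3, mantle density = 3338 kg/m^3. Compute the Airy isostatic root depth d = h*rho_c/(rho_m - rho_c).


rho_m - rho_c = 3338 - 2750 = 588
d = 4736 * 2750 / 588
= 13024000 / 588
= 22149.66 m

22149.66


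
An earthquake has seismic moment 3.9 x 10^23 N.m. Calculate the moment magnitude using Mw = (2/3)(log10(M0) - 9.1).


log10(M0) = log10(3.9 x 10^23) = 23.5911
Mw = 2/3 * (23.5911 - 9.1)
= 2/3 * 14.4911
= 9.66

9.66


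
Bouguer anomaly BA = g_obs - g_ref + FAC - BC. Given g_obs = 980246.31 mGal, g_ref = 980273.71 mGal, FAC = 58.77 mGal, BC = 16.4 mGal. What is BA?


BA = g_obs - g_ref + FAC - BC
= 980246.31 - 980273.71 + 58.77 - 16.4
= 14.97 mGal

14.97


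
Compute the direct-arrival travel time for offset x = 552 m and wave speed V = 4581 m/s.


t = x / V
= 552 / 4581
= 0.1205 s

0.1205


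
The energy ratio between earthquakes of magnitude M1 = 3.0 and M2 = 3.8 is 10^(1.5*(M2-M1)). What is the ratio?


M2 - M1 = 3.8 - 3.0 = 0.8
1.5 * 0.8 = 1.2
ratio = 10^1.2 = 15.85

15.85


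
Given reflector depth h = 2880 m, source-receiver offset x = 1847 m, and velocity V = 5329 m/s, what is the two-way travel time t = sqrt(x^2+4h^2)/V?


x^2 + 4h^2 = 1847^2 + 4*2880^2 = 3411409 + 33177600 = 36589009
sqrt(36589009) = 6048.8849
t = 6048.8849 / 5329 = 1.1351 s

1.1351


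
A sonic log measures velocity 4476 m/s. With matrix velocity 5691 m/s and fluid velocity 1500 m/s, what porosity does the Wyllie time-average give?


1/V - 1/Vm = 1/4476 - 1/5691 = 4.77e-05
1/Vf - 1/Vm = 1/1500 - 1/5691 = 0.00049095
phi = 4.77e-05 / 0.00049095 = 0.0972

0.0972


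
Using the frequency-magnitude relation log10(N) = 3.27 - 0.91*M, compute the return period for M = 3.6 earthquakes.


log10(N) = 3.27 - 0.91*3.6 = -0.006
N = 10^-0.006 = 0.986279
T = 1/N = 1/0.986279 = 1.0139 years

1.0139


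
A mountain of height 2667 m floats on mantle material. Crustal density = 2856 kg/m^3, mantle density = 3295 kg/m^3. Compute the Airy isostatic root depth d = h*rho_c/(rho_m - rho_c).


rho_m - rho_c = 3295 - 2856 = 439
d = 2667 * 2856 / 439
= 7616952 / 439
= 17350.69 m

17350.69


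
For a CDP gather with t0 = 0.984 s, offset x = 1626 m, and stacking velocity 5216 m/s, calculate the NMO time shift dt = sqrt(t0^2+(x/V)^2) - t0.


x/Vnmo = 1626/5216 = 0.311733
(x/Vnmo)^2 = 0.097178
t0^2 = 0.968256
sqrt(0.968256 + 0.097178) = 1.032198
dt = 1.032198 - 0.984 = 0.048198

0.048198


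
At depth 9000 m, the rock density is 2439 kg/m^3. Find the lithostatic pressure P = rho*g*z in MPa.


P = rho * g * z / 1e6
= 2439 * 9.81 * 9000 / 1e6
= 215339310.0 / 1e6
= 215.3393 MPa

215.3393


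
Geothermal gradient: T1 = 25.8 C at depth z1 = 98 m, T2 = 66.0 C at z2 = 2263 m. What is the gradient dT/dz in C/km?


dT = 66.0 - 25.8 = 40.2 C
dz = 2263 - 98 = 2165 m
gradient = dT/dz * 1000 = 40.2/2165 * 1000 = 18.5681 C/km

18.5681


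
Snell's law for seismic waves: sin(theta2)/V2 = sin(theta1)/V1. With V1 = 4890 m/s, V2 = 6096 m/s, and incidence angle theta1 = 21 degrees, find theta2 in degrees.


sin(theta1) = sin(21 deg) = 0.358368
sin(theta2) = V2/V1 * sin(theta1) = 6096/4890 * 0.358368 = 0.446751
theta2 = arcsin(0.446751) = 26.5354 degrees

26.5354


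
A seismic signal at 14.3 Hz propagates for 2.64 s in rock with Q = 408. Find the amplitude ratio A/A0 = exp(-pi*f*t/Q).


pi*f*t/Q = pi*14.3*2.64/408 = 0.29069
A/A0 = exp(-0.29069) = 0.747748

0.747748


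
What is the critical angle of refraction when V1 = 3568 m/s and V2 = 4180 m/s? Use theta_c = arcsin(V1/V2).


V1/V2 = 3568/4180 = 0.853589
theta_c = arcsin(0.853589) = 58.6041 degrees

58.6041


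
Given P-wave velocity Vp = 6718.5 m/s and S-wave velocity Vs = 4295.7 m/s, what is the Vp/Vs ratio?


Vp/Vs = 6718.5 / 4295.7
= 1.564

1.564


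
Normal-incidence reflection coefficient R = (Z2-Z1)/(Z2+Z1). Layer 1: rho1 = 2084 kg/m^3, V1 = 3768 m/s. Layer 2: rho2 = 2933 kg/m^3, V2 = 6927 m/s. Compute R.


Z1 = 2084 * 3768 = 7852512
Z2 = 2933 * 6927 = 20316891
R = (20316891 - 7852512) / (20316891 + 7852512) = 12464379 / 28169403 = 0.4425

0.4425


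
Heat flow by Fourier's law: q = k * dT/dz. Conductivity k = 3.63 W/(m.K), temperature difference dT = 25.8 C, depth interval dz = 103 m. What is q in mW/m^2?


q = k * dT / dz * 1000
= 3.63 * 25.8 / 103 * 1000
= 0.909262 * 1000
= 909.2621 mW/m^2

909.2621


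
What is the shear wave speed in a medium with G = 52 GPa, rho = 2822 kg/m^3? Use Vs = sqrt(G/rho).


Convert G to Pa: G = 52e9 Pa
Compute G/rho = 52e9 / 2822 = 18426647.7675
Vs = sqrt(18426647.7675) = 4292.63 m/s

4292.63


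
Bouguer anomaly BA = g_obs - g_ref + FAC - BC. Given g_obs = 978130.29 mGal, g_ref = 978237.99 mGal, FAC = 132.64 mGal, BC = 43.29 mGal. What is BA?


BA = g_obs - g_ref + FAC - BC
= 978130.29 - 978237.99 + 132.64 - 43.29
= -18.35 mGal

-18.35


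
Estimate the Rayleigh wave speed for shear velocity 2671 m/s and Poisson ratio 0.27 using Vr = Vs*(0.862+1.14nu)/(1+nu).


Numerator factor = 0.862 + 1.14*0.27 = 1.1698
Denominator = 1 + 0.27 = 1.27
Vr = 2671 * 1.1698 / 1.27 = 2460.26 m/s

2460.26


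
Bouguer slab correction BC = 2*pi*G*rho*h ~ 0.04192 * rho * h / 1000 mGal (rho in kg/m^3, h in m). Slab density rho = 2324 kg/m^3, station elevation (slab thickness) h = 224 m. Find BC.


BC = 0.04192 * rho * h / 1000
= 0.04192 * 2324 * 224 / 1000
= 21.8225 mGal

21.8225


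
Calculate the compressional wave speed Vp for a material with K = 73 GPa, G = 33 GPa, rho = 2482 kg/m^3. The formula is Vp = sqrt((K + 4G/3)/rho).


First compute the effective modulus:
K + 4G/3 = 73e9 + 4*33e9/3 = 117000000000.0 Pa
Then divide by density:
117000000000.0 / 2482 = 47139403.7067 Pa/(kg/m^3)
Take the square root:
Vp = sqrt(47139403.7067) = 6865.81 m/s

6865.81


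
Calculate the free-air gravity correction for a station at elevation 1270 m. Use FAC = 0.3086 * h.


FAC = 0.3086 * h
= 0.3086 * 1270
= 391.922 mGal

391.922


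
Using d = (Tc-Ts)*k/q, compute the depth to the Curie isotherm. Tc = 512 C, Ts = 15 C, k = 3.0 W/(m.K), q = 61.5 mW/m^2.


T_Curie - T_surf = 512 - 15 = 497 C
Convert q to W/m^2: 61.5 mW/m^2 = 0.0615 W/m^2
d = 497 * 3.0 / 0.0615 = 24243.9 m

24243.9


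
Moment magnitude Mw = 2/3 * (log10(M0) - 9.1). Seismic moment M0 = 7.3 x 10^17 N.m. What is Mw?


log10(M0) = log10(7.3 x 10^17) = 17.8633
Mw = 2/3 * (17.8633 - 9.1)
= 2/3 * 8.7633
= 5.84

5.84


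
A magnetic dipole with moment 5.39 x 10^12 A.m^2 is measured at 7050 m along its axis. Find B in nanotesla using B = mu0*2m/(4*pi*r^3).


m = 5.39 x 10^12 = 5390000000000 A.m^2
2m = 10780000000000 A.m^2
r^3 = 7050^3 = 350402625000
B = (4pi*10^-7) * 10780000000000 / (4*pi * 350402625000) * 1e9
= 13546547.522279 / 4403289249994.32 * 1e9
= 3076.461 nT

3076.461
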